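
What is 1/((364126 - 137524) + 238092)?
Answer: 1/464694 ≈ 2.1520e-6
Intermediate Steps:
1/((364126 - 137524) + 238092) = 1/(226602 + 238092) = 1/464694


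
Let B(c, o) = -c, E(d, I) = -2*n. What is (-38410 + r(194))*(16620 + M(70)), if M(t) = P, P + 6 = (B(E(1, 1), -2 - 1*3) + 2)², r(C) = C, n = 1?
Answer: -635532080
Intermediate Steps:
E(d, I) = -2 (E(d, I) = -2*1 = -2)
P = 10 (P = -6 + (-1*(-2) + 2)² = -6 + (2 + 2)² = -6 + 4² = -6 + 16 = 10)
M(t) = 10
(-38410 + r(194))*(16620 + M(70)) = (-38410 + 194)*(16620 + 10) = -38216*16630 = -635532080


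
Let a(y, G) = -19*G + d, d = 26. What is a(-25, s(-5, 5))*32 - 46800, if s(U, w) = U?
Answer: -42928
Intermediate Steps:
a(y, G) = 26 - 19*G (a(y, G) = -19*G + 26 = 26 - 19*G)
a(-25, s(-5, 5))*32 - 46800 = (26 - 19*(-5))*32 - 46800 = (26 + 95)*32 - 46800 = 121*32 - 46800 = 3872 - 46800 = -42928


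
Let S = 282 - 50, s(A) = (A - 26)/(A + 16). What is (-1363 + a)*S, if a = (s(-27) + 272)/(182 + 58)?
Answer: -6950865/22 ≈ -3.1595e+5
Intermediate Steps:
s(A) = (-26 + A)/(16 + A)
a = 203/176 (a = ((-26 - 27)/(16 - 27) + 272)/(182 + 58) = (-53/(-11) + 272)/240 = (-1/11*(-53) + 272)*(1/240) = (53/11 + 272)*(1/240) = (3045/11)*(1/240) = 203/176 ≈ 1.1534)
S = 232
(-1363 + a)*S = (-1363 + 203/176)*232 = -239685/176*232 = -6950865/22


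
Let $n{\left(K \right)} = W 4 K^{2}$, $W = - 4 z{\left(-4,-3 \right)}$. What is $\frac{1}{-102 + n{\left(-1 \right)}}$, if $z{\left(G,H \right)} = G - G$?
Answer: $- \frac{1}{102} \approx -0.0098039$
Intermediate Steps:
$z{\left(G,H \right)} = 0$
$W = 0$ ($W = \left(-4\right) 0 = 0$)
$n{\left(K \right)} = 0$ ($n{\left(K \right)} = 0 \cdot 4 K^{2} = 0$)
$\frac{1}{-102 + n{\left(-1 \right)}} = \frac{1}{-102 + 0} = \frac{1}{-102} = - \frac{1}{102}$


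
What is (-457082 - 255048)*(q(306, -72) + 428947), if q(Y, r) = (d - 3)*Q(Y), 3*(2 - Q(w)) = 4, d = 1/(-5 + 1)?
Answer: -916393452485/3 ≈ -3.0546e+11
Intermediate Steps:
d = -¼ (d = 1/(-4) = -¼ ≈ -0.25000)
Q(w) = ⅔ (Q(w) = 2 - ⅓*4 = 2 - 4/3 = ⅔)
q(Y, r) = -13/6 (q(Y, r) = (-¼ - 3)*(⅔) = -13/4*⅔ = -13/6)
(-457082 - 255048)*(q(306, -72) + 428947) = (-457082 - 255048)*(-13/6 + 428947) = -712130*2573669/6 = -916393452485/3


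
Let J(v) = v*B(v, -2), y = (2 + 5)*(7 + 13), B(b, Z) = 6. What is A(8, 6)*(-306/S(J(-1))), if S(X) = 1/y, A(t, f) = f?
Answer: -257040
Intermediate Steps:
y = 140 (y = 7*20 = 140)
J(v) = 6*v (J(v) = v*6 = 6*v)
S(X) = 1/140
A(8, 6)*(-306/S(J(-1))) = 6*(-306/1/140) = 6*(-306*140) = 6*(-42840) = -257040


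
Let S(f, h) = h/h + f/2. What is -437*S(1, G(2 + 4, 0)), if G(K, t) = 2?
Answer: -1311/2 ≈ -655.50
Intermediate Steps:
S(f, h) = 1 + f/2 (S(f, h) = 1 + f*(½) = 1 + f/2)
-437*S(1, G(2 + 4, 0)) = -437*(1 + (½)*1) = -437*(1 + ½) = -437*3/2 = -1311/2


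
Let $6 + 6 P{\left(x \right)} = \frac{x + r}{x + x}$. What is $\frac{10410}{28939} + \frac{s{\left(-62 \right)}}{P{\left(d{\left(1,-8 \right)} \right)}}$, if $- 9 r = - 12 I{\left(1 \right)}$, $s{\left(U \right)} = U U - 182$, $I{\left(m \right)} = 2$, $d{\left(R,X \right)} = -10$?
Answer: $- \frac{19073671950}{4890691} \approx -3900.0$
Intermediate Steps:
$s{\left(U \right)} = -182 + U^{2}$ ($s{\left(U \right)} = U^{2} - 182 = -182 + U^{2}$)
$r = \frac{8}{3}$ ($r = - \frac{\left(-12\right) 2}{9} = \left(- \frac{1}{9}\right) \left(-24\right) = \frac{8}{3} \approx 2.6667$)
$P{\left(x \right)} = -1 + \frac{\frac{8}{3} + x}{12 x}$ ($P{\left(x \right)} = -1 + \frac{\left(x + \frac{8}{3}\right) \frac{1}{x + x}}{6} = -1 + \frac{\left(\frac{8}{3} + x\right) \frac{1}{2 x}}{6} = -1 + \frac{\frac{1}{2} \frac{1}{x} \left(\frac{8}{3} + x\right)}{6} = -1 + \frac{\frac{8}{3} + x}{12 x}$)
$\frac{10410}{28939} + \frac{s{\left(-62 \right)}}{P{\left(d{\left(1,-8 \right)} \right)}} = \frac{10410}{28939} + \frac{-182 + \left(-62\right)^{2}}{\frac{1}{36} \frac{1}{-10} \left(8 - -330\right)} = 10410 \cdot \frac{1}{28939} + \frac{-182 + 3844}{\frac{1}{36} \left(- \frac{1}{10}\right) \left(8 + 330\right)} = \frac{10410}{28939} + \frac{3662}{\frac{1}{36} \left(- \frac{1}{10}\right) 338} = \frac{10410}{28939} + \frac{3662}{- \frac{169}{180}} = \frac{10410}{28939} + 3662 \left(- \frac{180}{169}\right) = \frac{10410}{28939} - \frac{659160}{169} = - \frac{19073671950}{4890691}$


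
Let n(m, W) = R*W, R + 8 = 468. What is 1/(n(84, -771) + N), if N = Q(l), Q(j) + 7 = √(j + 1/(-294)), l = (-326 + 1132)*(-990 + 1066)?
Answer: -104272098/36981854172103 - 7*√108055578/36981854172103 ≈ -2.8215e-6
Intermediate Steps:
l = 61256 (l = 806*76 = 61256)
R = 460 (R = -8 + 468 = 460)
n(m, W) = 460*W
Q(j) = -7 + √(-1/294 + j) (Q(j) = -7 + √(j + 1/(-294)) = -7 + √(j - 1/294) = -7 + √(-1/294 + j))
N = -7 + √108055578/42 (N = -7 + √(-6 + 1764*61256)/42 = -7 + √(-6 + 108055584)/42 = -7 + √108055578/42 ≈ 240.50)
1/(n(84, -771) + N) = 1/(460*(-771) + (-7 + √108055578/42)) = 1/(-354660 + (-7 + √108055578/42)) = 1/(-354667 + √108055578/42)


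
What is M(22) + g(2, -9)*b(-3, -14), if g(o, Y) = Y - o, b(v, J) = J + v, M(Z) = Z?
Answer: 209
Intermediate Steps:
M(22) + g(2, -9)*b(-3, -14) = 22 + (-9 - 1*2)*(-14 - 3) = 22 + (-9 - 2)*(-17) = 22 - 11*(-17) = 22 + 187 = 209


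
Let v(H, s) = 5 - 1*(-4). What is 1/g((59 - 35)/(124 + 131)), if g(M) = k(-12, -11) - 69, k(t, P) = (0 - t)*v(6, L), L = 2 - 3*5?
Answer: 1/39 ≈ 0.025641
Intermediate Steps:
L = -13 (L = 2 - 15 = -13)
v(H, s) = 9 (v(H, s) = 5 + 4 = 9)
k(t, P) = -9*t (k(t, P) = (0 - t)*9 = -t*9 = -9*t)
g(M) = 39 (g(M) = -9*(-12) - 69 = 108 - 69 = 39)
1/g((59 - 35)/(124 + 131)) = 1/39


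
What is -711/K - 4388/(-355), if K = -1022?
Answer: 4736941/362810 ≈ 13.056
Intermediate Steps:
-711/K - 4388/(-355) = -711/(-1022) - 4388/(-355) = -711*(-1/1022) - 4388*(-1/355) = 711/1022 + 4388/355 = 4736941/362810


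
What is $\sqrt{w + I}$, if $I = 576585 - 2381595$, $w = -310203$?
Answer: $i \sqrt{2115213} \approx 1454.4 i$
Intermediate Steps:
$I = -1805010$
$\sqrt{w + I} = \sqrt{-310203 - 1805010} = \sqrt{-2115213} = i \sqrt{2115213}$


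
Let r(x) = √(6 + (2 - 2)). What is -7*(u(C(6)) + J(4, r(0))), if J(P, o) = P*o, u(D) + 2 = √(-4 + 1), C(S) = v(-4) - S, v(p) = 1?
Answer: 14 - 28*√6 - 7*I*√3 ≈ -54.586 - 12.124*I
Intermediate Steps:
C(S) = 1 - S
r(x) = √6 (r(x) = √(6 + 0) = √6)
u(D) = -2 + I*√3 (u(D) = -2 + √(-4 + 1) = -2 + √(-3) = -2 + I*√3)
-7*(u(C(6)) + J(4, r(0))) = -7*((-2 + I*√3) + 4*√6) = -7*(-2 + 4*√6 + I*√3) = 14 - 28*√6 - 7*I*√3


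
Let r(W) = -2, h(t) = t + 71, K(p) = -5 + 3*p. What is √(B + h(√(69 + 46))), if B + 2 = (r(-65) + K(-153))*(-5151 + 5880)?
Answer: √(-339645 + √115) ≈ 582.78*I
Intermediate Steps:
h(t) = 71 + t
B = -339716 (B = -2 + (-2 + (-5 + 3*(-153)))*(-5151 + 5880) = -2 + (-2 + (-5 - 459))*729 = -2 + (-2 - 464)*729 = -2 - 466*729 = -2 - 339714 = -339716)
√(B + h(√(69 + 46))) = √(-339716 + (71 + √(69 + 46))) = √(-339716 + (71 + √115)) = √(-339645 + √115)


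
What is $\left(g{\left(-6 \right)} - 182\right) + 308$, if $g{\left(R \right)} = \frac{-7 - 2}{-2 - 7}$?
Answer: $127$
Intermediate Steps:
$g{\left(R \right)} = 1$ ($g{\left(R \right)} = - \frac{9}{-9} = \left(-9\right) \left(- \frac{1}{9}\right) = 1$)
$\left(g{\left(-6 \right)} - 182\right) + 308 = \left(1 - 182\right) + 308 = -181 + 308 = 127$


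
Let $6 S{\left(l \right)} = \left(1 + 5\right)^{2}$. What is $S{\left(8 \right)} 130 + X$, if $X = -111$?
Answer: $669$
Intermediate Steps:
$S{\left(l \right)} = 6$ ($S{\left(l \right)} = \frac{\left(1 + 5\right)^{2}}{6} = \frac{6^{2}}{6} = \frac{1}{6} \cdot 36 = 6$)
$S{\left(8 \right)} 130 + X = 6 \cdot 130 - 111 = 780 - 111 = 669$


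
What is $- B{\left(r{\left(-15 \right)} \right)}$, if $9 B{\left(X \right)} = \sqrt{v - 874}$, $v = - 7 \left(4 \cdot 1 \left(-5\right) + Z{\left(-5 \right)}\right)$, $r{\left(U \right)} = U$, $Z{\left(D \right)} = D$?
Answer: $- \frac{i \sqrt{699}}{9} \approx - 2.9376 i$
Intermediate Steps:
$v = 175$ ($v = - 7 \left(4 \cdot 1 \left(-5\right) - 5\right) = - 7 \left(4 \left(-5\right) - 5\right) = - 7 \left(-20 - 5\right) = \left(-7\right) \left(-25\right) = 175$)
$B{\left(X \right)} = \frac{i \sqrt{699}}{9}$ ($B{\left(X \right)} = \frac{\sqrt{175 - 874}}{9} = \frac{\sqrt{-699}}{9} = \frac{i \sqrt{699}}{9}$)
$- B{\left(r{\left(-15 \right)} \right)} = - \frac{i \sqrt{699}}{9}$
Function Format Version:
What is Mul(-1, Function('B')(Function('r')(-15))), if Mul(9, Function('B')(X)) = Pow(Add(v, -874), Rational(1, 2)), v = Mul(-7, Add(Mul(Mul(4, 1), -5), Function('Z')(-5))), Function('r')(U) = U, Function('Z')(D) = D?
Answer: Mul(Rational(-1, 9), I, Pow(699, Rational(1, 2))) ≈ Mul(-2.9376, I)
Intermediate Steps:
v = 175 (v = Mul(-7, Add(Mul(Mul(4, 1), -5), -5)) = Mul(-7, Add(Mul(4, -5), -5)) = Mul(-7, Add(-20, -5)) = Mul(-7, -25) = 175)
Function('B')(X) = Mul(Rational(1, 9), I, Pow(699, Rational(1, 2))) (Function('B')(X) = Mul(Rational(1, 9), Pow(Add(175, -874), Rational(1, 2))) = Mul(Rational(1, 9), Pow(-699, Rational(1, 2))) = Mul(Rational(1, 9), Mul(I, Pow(699, Rational(1, 2)))) = Mul(Rational(1, 9), I, Pow(699, Rational(1, 2))))
Mul(-1, Function('B')(Function('r')(-15))) = Mul(-1, Mul(Rational(1, 9), I, Pow(699, Rational(1, 2)))) = Mul(Rational(-1, 9), I, Pow(699, Rational(1, 2)))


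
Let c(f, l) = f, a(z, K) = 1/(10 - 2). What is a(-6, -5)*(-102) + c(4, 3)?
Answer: -35/4 ≈ -8.7500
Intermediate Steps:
a(z, K) = ⅛ (a(z, K) = 1/8 = ⅛)
a(-6, -5)*(-102) + c(4, 3) = (⅛)*(-102) + 4 = -51/4 + 4 = -35/4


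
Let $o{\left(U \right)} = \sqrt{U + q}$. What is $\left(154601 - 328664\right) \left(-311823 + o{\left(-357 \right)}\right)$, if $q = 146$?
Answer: $54276846849 - 174063 i \sqrt{211} \approx 5.4277 \cdot 10^{10} - 2.5284 \cdot 10^{6} i$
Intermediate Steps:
$o{\left(U \right)} = \sqrt{146 + U}$ ($o{\left(U \right)} = \sqrt{U + 146} = \sqrt{146 + U}$)
$\left(154601 - 328664\right) \left(-311823 + o{\left(-357 \right)}\right) = \left(154601 - 328664\right) \left(-311823 + \sqrt{146 - 357}\right) = - 174063 \left(-311823 + \sqrt{-211}\right) = - 174063 \left(-311823 + i \sqrt{211}\right) = 54276846849 - 174063 i \sqrt{211}$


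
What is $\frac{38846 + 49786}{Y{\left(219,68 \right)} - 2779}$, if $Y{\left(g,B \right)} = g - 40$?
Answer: $- \frac{11079}{325} \approx -34.089$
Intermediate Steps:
$Y{\left(g,B \right)} = -40 + g$
$\frac{38846 + 49786}{Y{\left(219,68 \right)} - 2779} = \frac{38846 + 49786}{\left(-40 + 219\right) - 2779} = \frac{88632}{179 - 2779} = \frac{88632}{-2600} = 88632 \left(- \frac{1}{2600}\right) = - \frac{11079}{325}$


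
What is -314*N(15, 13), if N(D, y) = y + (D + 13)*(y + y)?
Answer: -232674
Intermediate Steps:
N(D, y) = y + 2*y*(13 + D) (N(D, y) = y + (13 + D)*(2*y) = y + 2*y*(13 + D))
-314*N(15, 13) = -4082*(27 + 2*15) = -4082*(27 + 30) = -4082*57 = -314*741 = -232674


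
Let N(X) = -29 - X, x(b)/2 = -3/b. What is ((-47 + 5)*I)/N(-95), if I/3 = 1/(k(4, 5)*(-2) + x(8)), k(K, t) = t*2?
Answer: 84/913 ≈ 0.092004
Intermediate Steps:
k(K, t) = 2*t
x(b) = -6/b (x(b) = 2*(-3/b) = -6/b)
I = -12/83 (I = 3/((2*5)*(-2) - 6/8) = 3/(10*(-2) - 6*⅛) = 3/(-20 - ¾) = 3/(-83/4) = 3*(-4/83) = -12/83 ≈ -0.14458)
((-47 + 5)*I)/N(-95) = ((-47 + 5)*(-12/83))/(-29 - 1*(-95)) = (-42*(-12/83))/(-29 + 95) = (504/83)/66 = (504/83)*(1/66) = 84/913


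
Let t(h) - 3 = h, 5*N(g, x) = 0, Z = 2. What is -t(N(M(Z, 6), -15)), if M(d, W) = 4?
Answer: -3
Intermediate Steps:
N(g, x) = 0 (N(g, x) = (⅕)*0 = 0)
t(h) = 3 + h
-t(N(M(Z, 6), -15)) = -(3 + 0) = -1*3 = -3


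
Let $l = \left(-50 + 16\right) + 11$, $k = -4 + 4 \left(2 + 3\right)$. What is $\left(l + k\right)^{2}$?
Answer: $49$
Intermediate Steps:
$k = 16$ ($k = -4 + 4 \cdot 5 = -4 + 20 = 16$)
$l = -23$ ($l = -34 + 11 = -23$)
$\left(l + k\right)^{2} = \left(-23 + 16\right)^{2} = \left(-7\right)^{2} = 49$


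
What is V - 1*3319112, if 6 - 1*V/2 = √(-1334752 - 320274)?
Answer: -3319100 - 2*I*√1655026 ≈ -3.3191e+6 - 2573.0*I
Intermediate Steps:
V = 12 - 2*I*√1655026 (V = 12 - 2*√(-1334752 - 320274) = 12 - 2*I*√1655026 ≈ 12.0 - 2573.0*I)
V - 1*3319112 = (12 - 2*I*√1655026) - 1*3319112 = (12 - 2*I*√1655026) - 3319112 = -3319100 - 2*I*√1655026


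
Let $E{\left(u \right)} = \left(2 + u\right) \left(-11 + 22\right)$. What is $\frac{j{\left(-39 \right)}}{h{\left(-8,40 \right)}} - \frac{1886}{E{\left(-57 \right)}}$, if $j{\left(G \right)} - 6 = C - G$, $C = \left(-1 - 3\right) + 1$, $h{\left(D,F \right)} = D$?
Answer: $- \frac{5161}{2420} \approx -2.1326$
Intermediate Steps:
$E{\left(u \right)} = 22 + 11 u$ ($E{\left(u \right)} = \left(2 + u\right) 11 = 22 + 11 u$)
$C = -3$ ($C = \left(-1 - 3\right) + 1 = -4 + 1 = -3$)
$j{\left(G \right)} = 3 - G$ ($j{\left(G \right)} = 6 - \left(3 + G\right) = 3 - G$)
$\frac{j{\left(-39 \right)}}{h{\left(-8,40 \right)}} - \frac{1886}{E{\left(-57 \right)}} = \frac{3 - -39}{-8} - \frac{1886}{22 + 11 \left(-57\right)} = \left(3 + 39\right) \left(- \frac{1}{8}\right) - \frac{1886}{22 - 627} = 42 \left(- \frac{1}{8}\right) - \frac{1886}{-605} = - \frac{21}{4} - - \frac{1886}{605} = - \frac{21}{4} + \frac{1886}{605} = - \frac{5161}{2420}$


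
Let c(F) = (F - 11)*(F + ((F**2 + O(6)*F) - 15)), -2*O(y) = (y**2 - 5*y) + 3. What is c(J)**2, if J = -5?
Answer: 193600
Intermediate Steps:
O(y) = -3/2 - y**2/2 + 5*y/2 (O(y) = -((y**2 - 5*y) + 3)/2 = -(3 + y**2 - 5*y)/2 = -3/2 - y**2/2 + 5*y/2)
c(F) = (-11 + F)*(-15 + F**2 - 7*F/2) (c(F) = (F - 11)*(F + ((F**2 + (-3/2 - 1/2*6**2 + (5/2)*6)*F) - 15)) = (-11 + F)*(F + ((F**2 + (-3/2 - 1/2*36 + 15)*F) - 15)) = (-11 + F)*(F + ((F**2 + (-3/2 - 18 + 15)*F) - 15)) = (-11 + F)*(F + ((F**2 - 9*F/2) - 15)) = (-11 + F)*(F + (-15 + F**2 - 9*F/2)) = (-11 + F)*(-15 + F**2 - 7*F/2))
c(J)**2 = (165 + (-5)**3 - 29/2*(-5)**2 + (47/2)*(-5))**2 = (165 - 125 - 29/2*25 - 235/2)**2 = (165 - 125 - 725/2 - 235/2)**2 = (-440)**2 = 193600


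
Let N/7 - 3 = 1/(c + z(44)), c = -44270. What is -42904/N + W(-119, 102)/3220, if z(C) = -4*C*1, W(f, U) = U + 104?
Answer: -438575838609/214672570 ≈ -2043.0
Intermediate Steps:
W(f, U) = 104 + U
z(C) = -4*C
N = 933359/44446 (N = 21 + 7/(-44270 - 4*44) = 21 + 7/(-44270 - 176) = 21 + 7/(-44446) = 21 + 7*(-1/44446) = 21 - 7/44446 = 933359/44446 ≈ 21.000)
-42904/N + W(-119, 102)/3220 = -42904/933359/44446 + (104 + 102)/3220 = -42904*44446/933359 + 206*(1/3220) = -1906911184/933359 + 103/1610 = -438575838609/214672570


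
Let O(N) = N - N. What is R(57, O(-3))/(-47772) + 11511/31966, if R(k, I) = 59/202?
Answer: 55539309695/154235054952 ≈ 0.36010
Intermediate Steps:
O(N) = 0
R(k, I) = 59/202 (R(k, I) = 59*(1/202) = 59/202)
R(57, O(-3))/(-47772) + 11511/31966 = (59/202)/(-47772) + 11511/31966 = (59/202)*(-1/47772) + 11511*(1/31966) = -59/9649944 + 11511/31966 = 55539309695/154235054952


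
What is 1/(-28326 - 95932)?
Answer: -1/124258 ≈ -8.0478e-6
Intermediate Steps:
1/(-28326 - 95932) = 1/(-124258) = -1/124258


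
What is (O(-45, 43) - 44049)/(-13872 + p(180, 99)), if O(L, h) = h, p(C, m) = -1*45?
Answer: 44006/13917 ≈ 3.1620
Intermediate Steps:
p(C, m) = -45
(O(-45, 43) - 44049)/(-13872 + p(180, 99)) = (43 - 44049)/(-13872 - 45) = -44006/(-13917) = -44006*(-1/13917) = 44006/13917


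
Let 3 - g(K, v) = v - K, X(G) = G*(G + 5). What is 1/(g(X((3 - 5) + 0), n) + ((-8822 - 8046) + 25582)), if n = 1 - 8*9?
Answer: 1/8782 ≈ 0.00011387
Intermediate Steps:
X(G) = G*(5 + G)
n = -71 (n = 1 - 72 = -71)
g(K, v) = 3 + K - v (g(K, v) = 3 - (v - K) = 3 + (K - v) = 3 + K - v)
1/(g(X((3 - 5) + 0), n) + ((-8822 - 8046) + 25582)) = 1/((3 + ((3 - 5) + 0)*(5 + ((3 - 5) + 0)) - 1*(-71)) + ((-8822 - 8046) + 25582)) = 1/((3 + (-2 + 0)*(5 + (-2 + 0)) + 71) + (-16868 + 25582)) = 1/((3 - 2*(5 - 2) + 71) + 8714) = 1/((3 - 2*3 + 71) + 8714) = 1/((3 - 6 + 71) + 8714) = 1/(68 + 8714) = 1/8782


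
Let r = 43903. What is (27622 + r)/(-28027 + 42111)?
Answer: 71525/14084 ≈ 5.0785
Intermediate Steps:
(27622 + r)/(-28027 + 42111) = (27622 + 43903)/(-28027 + 42111) = 71525/14084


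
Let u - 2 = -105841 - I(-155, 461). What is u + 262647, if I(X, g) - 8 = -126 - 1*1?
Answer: 156927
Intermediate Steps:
I(X, g) = -119 (I(X, g) = 8 + (-126 - 1*1) = 8 + (-126 - 1) = 8 - 127 = -119)
u = -105720 (u = 2 + (-105841 - 1*(-119)) = 2 + (-105841 + 119) = 2 - 105722 = -105720)
u + 262647 = -105720 + 262647 = 156927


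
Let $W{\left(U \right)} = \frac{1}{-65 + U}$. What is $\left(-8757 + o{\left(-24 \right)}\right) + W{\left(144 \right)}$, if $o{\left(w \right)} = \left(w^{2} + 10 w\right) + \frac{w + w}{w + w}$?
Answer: $- \frac{665179}{79} \approx -8420.0$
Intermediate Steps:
$o{\left(w \right)} = 1 + w^{2} + 10 w$ ($o{\left(w \right)} = \left(w^{2} + 10 w\right) + \frac{2 w}{2 w} = \left(w^{2} + 10 w\right) + 2 w \frac{1}{2 w} = \left(w^{2} + 10 w\right) + 1 = 1 + w^{2} + 10 w$)
$\left(-8757 + o{\left(-24 \right)}\right) + W{\left(144 \right)} = \left(-8757 + \left(1 + \left(-24\right)^{2} + 10 \left(-24\right)\right)\right) + \frac{1}{-65 + 144} = \left(-8757 + \left(1 + 576 - 240\right)\right) + \frac{1}{79} = \left(-8757 + 337\right) + \frac{1}{79} = -8420 + \frac{1}{79} = - \frac{665179}{79}$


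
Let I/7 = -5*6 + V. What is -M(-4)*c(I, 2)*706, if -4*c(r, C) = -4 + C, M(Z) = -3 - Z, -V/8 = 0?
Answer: -353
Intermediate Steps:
V = 0 (V = -8*0 = 0)
I = -210 (I = 7*(-5*6 + 0) = 7*(-30 + 0) = 7*(-30) = -210)
c(r, C) = 1 - C/4 (c(r, C) = -(-4 + C)/4 = 1 - C/4)
-M(-4)*c(I, 2)*706 = -(-3 - 1*(-4))*(1 - ¼*2)*706 = -(-3 + 4)*(1 - ½)*706 = -1*(½)*706 = -706/2 = -1*353 = -353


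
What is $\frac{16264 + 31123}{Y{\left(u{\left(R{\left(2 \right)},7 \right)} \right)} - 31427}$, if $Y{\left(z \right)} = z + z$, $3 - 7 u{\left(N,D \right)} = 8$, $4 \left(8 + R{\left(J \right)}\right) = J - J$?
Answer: $- \frac{331709}{219999} \approx -1.5078$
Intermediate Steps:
$R{\left(J \right)} = -8$ ($R{\left(J \right)} = -8 + \frac{J - J}{4} = -8 + \frac{1}{4} \cdot 0 = -8 + 0 = -8$)
$u{\left(N,D \right)} = - \frac{5}{7}$ ($u{\left(N,D \right)} = \frac{3}{7} - \frac{8}{7} = - \frac{5}{7}$)
$Y{\left(z \right)} = 2 z$
$\frac{16264 + 31123}{Y{\left(u{\left(R{\left(2 \right)},7 \right)} \right)} - 31427} = \frac{16264 + 31123}{2 \left(- \frac{5}{7}\right) - 31427} = \frac{47387}{- \frac{10}{7} - 31427} = \frac{47387}{- \frac{219999}{7}} = 47387 \left(- \frac{7}{219999}\right) = - \frac{331709}{219999}$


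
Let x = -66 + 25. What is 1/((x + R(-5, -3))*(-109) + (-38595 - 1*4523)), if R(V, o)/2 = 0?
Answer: -1/38649 ≈ -2.5874e-5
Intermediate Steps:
R(V, o) = 0 (R(V, o) = 2*0 = 0)
x = -41
1/((x + R(-5, -3))*(-109) + (-38595 - 1*4523)) = 1/((-41 + 0)*(-109) + (-38595 - 1*4523)) = 1/(-41*(-109) + (-38595 - 4523)) = 1/(4469 - 43118) = 1/(-38649) = -1/38649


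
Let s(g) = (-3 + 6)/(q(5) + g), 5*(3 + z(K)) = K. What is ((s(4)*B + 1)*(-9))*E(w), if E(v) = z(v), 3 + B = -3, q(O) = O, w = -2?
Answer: -153/5 ≈ -30.600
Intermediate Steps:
B = -6 (B = -3 - 3 = -6)
z(K) = -3 + K/5
E(v) = -3 + v/5
s(g) = 3/(5 + g) (s(g) = (-3 + 6)/(5 + g) = 3/(5 + g))
((s(4)*B + 1)*(-9))*E(w) = (((3/(5 + 4))*(-6) + 1)*(-9))*(-3 + (⅕)*(-2)) = (((3/9)*(-6) + 1)*(-9))*(-3 - ⅖) = (((3*(⅑))*(-6) + 1)*(-9))*(-17/5) = (((⅓)*(-6) + 1)*(-9))*(-17/5) = ((-2 + 1)*(-9))*(-17/5) = -1*(-9)*(-17/5) = 9*(-17/5) = -153/5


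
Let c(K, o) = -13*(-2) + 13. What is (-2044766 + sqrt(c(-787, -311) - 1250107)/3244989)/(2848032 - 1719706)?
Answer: -1022383/564163 + I*sqrt(312517)/1830702729207 ≈ -1.8122 + 3.0536e-10*I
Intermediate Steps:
c(K, o) = 39 (c(K, o) = 26 + 13 = 39)
(-2044766 + sqrt(c(-787, -311) - 1250107)/3244989)/(2848032 - 1719706) = (-2044766 + sqrt(39 - 1250107)/3244989)/(2848032 - 1719706) = (-2044766 + sqrt(-1250068)*(1/3244989))/1128326 = (-2044766 + (2*I*sqrt(312517))*(1/3244989))*(1/1128326) = (-2044766 + 2*I*sqrt(312517)/3244989)*(1/1128326) = -1022383/564163 + I*sqrt(312517)/1830702729207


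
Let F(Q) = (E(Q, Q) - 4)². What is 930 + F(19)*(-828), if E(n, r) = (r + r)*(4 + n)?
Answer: -626712270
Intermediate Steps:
E(n, r) = 2*r*(4 + n) (E(n, r) = (2*r)*(4 + n) = 2*r*(4 + n))
F(Q) = (-4 + 2*Q*(4 + Q))² (F(Q) = (2*Q*(4 + Q) - 4)² = (-4 + 2*Q*(4 + Q))²)
930 + F(19)*(-828) = 930 + (4*(-2 + 19*(4 + 19))²)*(-828) = 930 + (4*(-2 + 19*23)²)*(-828) = 930 + (4*(-2 + 437)²)*(-828) = 930 + (4*435²)*(-828) = 930 + (4*189225)*(-828) = 930 + 756900*(-828) = 930 - 626713200 = -626712270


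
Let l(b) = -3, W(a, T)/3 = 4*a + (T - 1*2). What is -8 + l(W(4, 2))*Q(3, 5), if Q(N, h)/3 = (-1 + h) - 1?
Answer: -35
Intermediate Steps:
Q(N, h) = -6 + 3*h (Q(N, h) = 3*((-1 + h) - 1) = 3*(-2 + h) = -6 + 3*h)
W(a, T) = -6 + 3*T + 12*a (W(a, T) = 3*(4*a + (T - 1*2)) = 3*(4*a + (T - 2)) = 3*(4*a + (-2 + T)) = 3*(-2 + T + 4*a) = -6 + 3*T + 12*a)
-8 + l(W(4, 2))*Q(3, 5) = -8 - 3*(-6 + 3*5) = -8 - 3*(-6 + 15) = -8 - 3*9 = -8 - 27 = -35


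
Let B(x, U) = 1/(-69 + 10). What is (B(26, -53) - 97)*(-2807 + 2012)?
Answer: 4550580/59 ≈ 77129.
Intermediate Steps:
B(x, U) = -1/59 (B(x, U) = 1/(-59) = -1/59)
(B(26, -53) - 97)*(-2807 + 2012) = (-1/59 - 97)*(-2807 + 2012) = -5724/59*(-795) = 4550580/59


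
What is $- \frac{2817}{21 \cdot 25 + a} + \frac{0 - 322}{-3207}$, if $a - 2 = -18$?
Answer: $- \frac{8870221}{1632363} \approx -5.434$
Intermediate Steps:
$a = -16$ ($a = 2 - 18 = -16$)
$- \frac{2817}{21 \cdot 25 + a} + \frac{0 - 322}{-3207} = - \frac{2817}{21 \cdot 25 - 16} + \frac{0 - 322}{-3207} = - \frac{2817}{525 - 16} + \left(0 - 322\right) \left(- \frac{1}{3207}\right) = - \frac{2817}{509} - - \frac{322}{3207} = \left(-2817\right) \frac{1}{509} + \frac{322}{3207} = - \frac{2817}{509} + \frac{322}{3207} = - \frac{8870221}{1632363}$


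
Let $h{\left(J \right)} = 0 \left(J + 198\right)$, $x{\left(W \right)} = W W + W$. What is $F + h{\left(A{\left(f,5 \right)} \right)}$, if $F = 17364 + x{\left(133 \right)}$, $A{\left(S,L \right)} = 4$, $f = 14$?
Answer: $35186$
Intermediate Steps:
$x{\left(W \right)} = W + W^{2}$ ($x{\left(W \right)} = W^{2} + W = W + W^{2}$)
$F = 35186$ ($F = 17364 + 133 \left(1 + 133\right) = 17364 + 133 \cdot 134 = 17364 + 17822 = 35186$)
$h{\left(J \right)} = 0$ ($h{\left(J \right)} = 0 \left(198 + J\right) = 0$)
$F + h{\left(A{\left(f,5 \right)} \right)} = 35186 + 0 = 35186$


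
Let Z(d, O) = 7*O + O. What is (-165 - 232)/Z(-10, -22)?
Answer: 397/176 ≈ 2.2557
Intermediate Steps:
Z(d, O) = 8*O
(-165 - 232)/Z(-10, -22) = (-165 - 232)/((8*(-22))) = -397/(-176) = -397*(-1/176) = 397/176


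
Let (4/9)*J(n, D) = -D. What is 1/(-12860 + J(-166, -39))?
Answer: -4/51089 ≈ -7.8295e-5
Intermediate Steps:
J(n, D) = -9*D/4 (J(n, D) = 9*(-D)/4 = -9*D/4)
1/(-12860 + J(-166, -39)) = 1/(-12860 - 9/4*(-39)) = 1/(-12860 + 351/4) = 1/(-51089/4) = -4/51089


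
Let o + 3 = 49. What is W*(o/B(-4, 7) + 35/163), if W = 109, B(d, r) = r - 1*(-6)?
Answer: 866877/2119 ≈ 409.10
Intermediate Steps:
B(d, r) = 6 + r (B(d, r) = r + 6 = 6 + r)
o = 46 (o = -3 + 49 = 46)
W*(o/B(-4, 7) + 35/163) = 109*(46/(6 + 7) + 35/163) = 109*(46/13 + 35*(1/163)) = 109*(46*(1/13) + 35/163) = 109*(46/13 + 35/163) = 109*(7953/2119) = 866877/2119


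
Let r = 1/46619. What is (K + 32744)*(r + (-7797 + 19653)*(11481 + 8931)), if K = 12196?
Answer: 507013790230366860/46619 ≈ 1.0876e+13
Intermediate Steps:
r = 1/46619 ≈ 2.1450e-5
(K + 32744)*(r + (-7797 + 19653)*(11481 + 8931)) = (12196 + 32744)*(1/46619 + (-7797 + 19653)*(11481 + 8931)) = 44940*(1/46619 + 11856*20412) = 44940*(1/46619 + 242004672) = 44940*(11282015803969/46619) = 507013790230366860/46619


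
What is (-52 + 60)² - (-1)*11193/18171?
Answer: 391379/6057 ≈ 64.616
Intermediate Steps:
(-52 + 60)² - (-1)*11193/18171 = 8² - (-1)*11193*(1/18171) = 64 - (-1)*3731/6057 = 64 - 1*(-3731/6057) = 64 + 3731/6057 = 391379/6057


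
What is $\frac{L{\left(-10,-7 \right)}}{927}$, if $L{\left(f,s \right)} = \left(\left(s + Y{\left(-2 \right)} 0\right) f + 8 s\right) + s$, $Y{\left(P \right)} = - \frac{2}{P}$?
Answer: $\frac{7}{927} \approx 0.0075512$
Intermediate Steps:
$L{\left(f,s \right)} = 9 s + f s$ ($L{\left(f,s \right)} = \left(\left(s + - \frac{2}{-2} \cdot 0\right) f + 8 s\right) + s = \left(\left(s + \left(-2\right) \left(- \frac{1}{2}\right) 0\right) f + 8 s\right) + s = \left(\left(s + 1 \cdot 0\right) f + 8 s\right) + s = \left(\left(s + 0\right) f + 8 s\right) + s = \left(s f + 8 s\right) + s = \left(f s + 8 s\right) + s = \left(8 s + f s\right) + s = 9 s + f s$)
$\frac{L{\left(-10,-7 \right)}}{927} = \frac{\left(-7\right) \left(9 - 10\right)}{927} = \left(-7\right) \left(-1\right) \frac{1}{927} = 7 \cdot \frac{1}{927} = \frac{7}{927}$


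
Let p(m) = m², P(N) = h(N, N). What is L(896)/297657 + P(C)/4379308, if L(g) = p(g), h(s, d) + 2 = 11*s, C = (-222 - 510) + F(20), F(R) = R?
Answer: 1756723343195/651765840678 ≈ 2.6953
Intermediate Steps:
C = -712 (C = (-222 - 510) + 20 = -732 + 20 = -712)
h(s, d) = -2 + 11*s
P(N) = -2 + 11*N
L(g) = g²
L(896)/297657 + P(C)/4379308 = 896²/297657 + (-2 + 11*(-712))/4379308 = 802816*(1/297657) + (-2 - 7832)*(1/4379308) = 802816/297657 - 7834*1/4379308 = 802816/297657 - 3917/2189654 = 1756723343195/651765840678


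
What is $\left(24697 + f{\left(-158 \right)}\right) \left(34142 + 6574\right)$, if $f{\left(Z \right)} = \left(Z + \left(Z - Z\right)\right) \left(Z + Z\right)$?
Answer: $3038431500$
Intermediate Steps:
$f{\left(Z \right)} = 2 Z^{2}$ ($f{\left(Z \right)} = \left(Z + 0\right) 2 Z = Z 2 Z = 2 Z^{2}$)
$\left(24697 + f{\left(-158 \right)}\right) \left(34142 + 6574\right) = \left(24697 + 2 \left(-158\right)^{2}\right) \left(34142 + 6574\right) = \left(24697 + 2 \cdot 24964\right) 40716 = \left(24697 + 49928\right) 40716 = 74625 \cdot 40716 = 3038431500$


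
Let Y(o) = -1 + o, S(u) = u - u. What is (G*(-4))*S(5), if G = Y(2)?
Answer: 0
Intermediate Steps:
S(u) = 0
G = 1 (G = -1 + 2 = 1)
(G*(-4))*S(5) = (1*(-4))*0 = -4*0 = 0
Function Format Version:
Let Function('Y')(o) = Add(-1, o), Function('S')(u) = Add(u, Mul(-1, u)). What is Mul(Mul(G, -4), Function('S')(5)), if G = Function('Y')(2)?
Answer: 0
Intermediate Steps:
Function('S')(u) = 0
G = 1 (G = Add(-1, 2) = 1)
Mul(Mul(G, -4), Function('S')(5)) = Mul(Mul(1, -4), 0) = Mul(-4, 0) = 0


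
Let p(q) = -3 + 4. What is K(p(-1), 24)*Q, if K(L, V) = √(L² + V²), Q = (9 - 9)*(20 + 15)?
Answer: 0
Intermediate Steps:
p(q) = 1
Q = 0 (Q = 0*35 = 0)
K(p(-1), 24)*Q = √(1² + 24²)*0 = √(1 + 576)*0 = √577*0 = 0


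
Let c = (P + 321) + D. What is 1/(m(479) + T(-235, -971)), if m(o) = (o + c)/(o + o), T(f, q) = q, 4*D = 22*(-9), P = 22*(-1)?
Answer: -1916/1858979 ≈ -0.0010307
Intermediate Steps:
P = -22
D = -99/2 (D = (22*(-9))/4 = (¼)*(-198) = -99/2 ≈ -49.500)
c = 499/2 (c = (-22 + 321) - 99/2 = 299 - 99/2 = 499/2 ≈ 249.50)
m(o) = (499/2 + o)/(2*o) (m(o) = (o + 499/2)/(o + o) = (499/2 + o)/((2*o)) = (499/2 + o)*(1/(2*o)) = (499/2 + o)/(2*o))
1/(m(479) + T(-235, -971)) = 1/((¼)*(499 + 2*479)/479 - 971) = 1/((¼)*(1/479)*(499 + 958) - 971) = 1/((¼)*(1/479)*1457 - 971) = 1/(1457/1916 - 971) = 1/(-1858979/1916) = -1916/1858979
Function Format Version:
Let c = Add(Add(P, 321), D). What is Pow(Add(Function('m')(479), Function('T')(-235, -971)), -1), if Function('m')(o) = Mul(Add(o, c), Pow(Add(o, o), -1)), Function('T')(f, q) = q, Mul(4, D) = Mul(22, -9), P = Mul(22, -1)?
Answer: Rational(-1916, 1858979) ≈ -0.0010307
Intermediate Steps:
P = -22
D = Rational(-99, 2) (D = Mul(Rational(1, 4), Mul(22, -9)) = Mul(Rational(1, 4), -198) = Rational(-99, 2) ≈ -49.500)
c = Rational(499, 2) (c = Add(Add(-22, 321), Rational(-99, 2)) = Add(299, Rational(-99, 2)) = Rational(499, 2) ≈ 249.50)
Function('m')(o) = Mul(Rational(1, 2), Pow(o, -1), Add(Rational(499, 2), o)) (Function('m')(o) = Mul(Add(o, Rational(499, 2)), Pow(Add(o, o), -1)) = Mul(Add(Rational(499, 2), o), Pow(Mul(2, o), -1)) = Mul(Add(Rational(499, 2), o), Mul(Rational(1, 2), Pow(o, -1))) = Mul(Rational(1, 2), Pow(o, -1), Add(Rational(499, 2), o)))
Pow(Add(Function('m')(479), Function('T')(-235, -971)), -1) = Pow(Add(Mul(Rational(1, 4), Pow(479, -1), Add(499, Mul(2, 479))), -971), -1) = Pow(Add(Mul(Rational(1, 4), Rational(1, 479), Add(499, 958)), -971), -1) = Pow(Add(Mul(Rational(1, 4), Rational(1, 479), 1457), -971), -1) = Pow(Add(Rational(1457, 1916), -971), -1) = Pow(Rational(-1858979, 1916), -1) = Rational(-1916, 1858979)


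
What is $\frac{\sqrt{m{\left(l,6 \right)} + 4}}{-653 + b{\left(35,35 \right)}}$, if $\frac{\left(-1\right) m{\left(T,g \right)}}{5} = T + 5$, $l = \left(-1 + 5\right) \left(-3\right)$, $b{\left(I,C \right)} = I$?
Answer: $- \frac{\sqrt{39}}{618} \approx -0.010105$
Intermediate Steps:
$l = -12$ ($l = 4 \left(-3\right) = -12$)
$m{\left(T,g \right)} = -25 - 5 T$ ($m{\left(T,g \right)} = - 5 \left(T + 5\right) = - 5 \left(5 + T\right) = -25 - 5 T$)
$\frac{\sqrt{m{\left(l,6 \right)} + 4}}{-653 + b{\left(35,35 \right)}} = \frac{\sqrt{\left(-25 - -60\right) + 4}}{-653 + 35} = \frac{\sqrt{\left(-25 + 60\right) + 4}}{-618} = \sqrt{35 + 4} \left(- \frac{1}{618}\right) = \sqrt{39} \left(- \frac{1}{618}\right) = - \frac{\sqrt{39}}{618}$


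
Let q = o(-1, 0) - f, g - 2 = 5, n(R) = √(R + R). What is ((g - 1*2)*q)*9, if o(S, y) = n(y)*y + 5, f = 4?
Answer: 45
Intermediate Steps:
n(R) = √2*√R (n(R) = √(2*R) = √2*√R)
g = 7 (g = 2 + 5 = 7)
o(S, y) = 5 + √2*y^(3/2) (o(S, y) = (√2*√y)*y + 5 = √2*y^(3/2) + 5 = 5 + √2*y^(3/2))
q = 1 (q = (5 + √2*0^(3/2)) - 1*4 = (5 + √2*0) - 4 = (5 + 0) - 4 = 5 - 4 = 1)
((g - 1*2)*q)*9 = ((7 - 1*2)*1)*9 = ((7 - 2)*1)*9 = (5*1)*9 = 5*9 = 45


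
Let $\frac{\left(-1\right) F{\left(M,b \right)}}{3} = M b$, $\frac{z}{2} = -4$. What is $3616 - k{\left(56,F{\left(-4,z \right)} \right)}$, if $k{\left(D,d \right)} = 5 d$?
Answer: $4096$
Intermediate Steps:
$z = -8$ ($z = 2 \left(-4\right) = -8$)
$F{\left(M,b \right)} = - 3 M b$
$3616 - k{\left(56,F{\left(-4,z \right)} \right)} = 3616 - 5 \left(\left(-3\right) \left(-4\right) \left(-8\right)\right) = 3616 - 5 \left(-96\right) = 3616 - -480 = 3616 + 480 = 4096$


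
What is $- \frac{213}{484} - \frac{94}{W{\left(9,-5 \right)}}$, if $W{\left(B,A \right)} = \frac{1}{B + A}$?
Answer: $- \frac{182197}{484} \approx -376.44$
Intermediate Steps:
$W{\left(B,A \right)} = \frac{1}{A + B}$
$- \frac{213}{484} - \frac{94}{W{\left(9,-5 \right)}} = - \frac{213}{484} - \frac{94}{\frac{1}{-5 + 9}} = \left(-213\right) \frac{1}{484} - \frac{94}{\frac{1}{4}} = - \frac{213}{484} - 94 \frac{1}{\frac{1}{4}} = - \frac{213}{484} - 376 = - \frac{182197}{484}$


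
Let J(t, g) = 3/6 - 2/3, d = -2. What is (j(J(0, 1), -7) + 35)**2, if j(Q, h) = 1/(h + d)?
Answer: 98596/81 ≈ 1217.2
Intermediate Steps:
J(t, g) = -1/6 (J(t, g) = 3*(1/6) - 2*1/3 = 1/2 - 2/3 = -1/6)
j(Q, h) = 1/(-2 + h) (j(Q, h) = 1/(h - 2) = 1/(-2 + h))
(j(J(0, 1), -7) + 35)**2 = (1/(-2 - 7) + 35)**2 = (1/(-9) + 35)**2 = (-1/9 + 35)**2 = (314/9)**2 = 98596/81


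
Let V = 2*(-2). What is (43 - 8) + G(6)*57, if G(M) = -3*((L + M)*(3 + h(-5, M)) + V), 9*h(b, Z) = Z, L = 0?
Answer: -3043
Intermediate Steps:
h(b, Z) = Z/9
V = -4
G(M) = 12 - 3*M*(3 + M/9) (G(M) = -3*((0 + M)*(3 + M/9) - 4) = -3*(M*(3 + M/9) - 4) = -3*(-4 + M*(3 + M/9)) = 12 - 3*M*(3 + M/9))
(43 - 8) + G(6)*57 = (43 - 8) + (12 - 9*6 - 1/3*6**2)*57 = 35 + (12 - 54 - 1/3*36)*57 = 35 + (12 - 54 - 12)*57 = 35 - 54*57 = 35 - 3078 = -3043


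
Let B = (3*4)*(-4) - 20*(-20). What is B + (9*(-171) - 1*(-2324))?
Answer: 1137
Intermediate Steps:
B = 352 (B = 12*(-4) + 400 = -48 + 400 = 352)
B + (9*(-171) - 1*(-2324)) = 352 + (9*(-171) - 1*(-2324)) = 352 + (-1539 + 2324) = 352 + 785 = 1137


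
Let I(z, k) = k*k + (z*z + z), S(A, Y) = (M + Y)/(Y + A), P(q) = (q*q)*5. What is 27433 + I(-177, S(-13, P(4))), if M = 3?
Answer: 262994954/4489 ≈ 58587.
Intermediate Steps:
P(q) = 5*q**2 (P(q) = q**2*5 = 5*q**2)
S(A, Y) = (3 + Y)/(A + Y) (S(A, Y) = (3 + Y)/(Y + A) = (3 + Y)/(A + Y))
I(z, k) = z + k**2 + z**2 (I(z, k) = k**2 + (z**2 + z) = k**2 + (z + z**2) = z + k**2 + z**2)
27433 + I(-177, S(-13, P(4))) = 27433 + (-177 + ((3 + 5*4**2)/(-13 + 5*4**2))**2 + (-177)**2) = 27433 + (-177 + ((3 + 5*16)/(-13 + 5*16))**2 + 31329) = 27433 + (-177 + ((3 + 80)/(-13 + 80))**2 + 31329) = 27433 + (-177 + (83/67)**2 + 31329) = 27433 + (-177 + 6889/4489 + 31329) = 27433 + 139848217/4489 = 262994954/4489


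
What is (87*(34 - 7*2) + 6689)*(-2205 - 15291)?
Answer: -147473784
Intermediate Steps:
(87*(34 - 7*2) + 6689)*(-2205 - 15291) = (87*(34 - 14) + 6689)*(-17496) = (87*20 + 6689)*(-17496) = (1740 + 6689)*(-17496) = 8429*(-17496) = -147473784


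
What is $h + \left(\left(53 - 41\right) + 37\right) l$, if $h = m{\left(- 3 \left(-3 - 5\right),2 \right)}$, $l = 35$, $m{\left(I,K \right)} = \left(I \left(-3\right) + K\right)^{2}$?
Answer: $6615$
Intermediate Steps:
$m{\left(I,K \right)} = \left(K - 3 I\right)^{2}$ ($m{\left(I,K \right)} = \left(- 3 I + K\right)^{2} = \left(K - 3 I\right)^{2}$)
$h = 4900$ ($h = \left(\left(-1\right) 2 + 3 \left(- 3 \left(-3 - 5\right)\right)\right)^{2} = \left(-2 + 3 \left(\left(-3\right) \left(-8\right)\right)\right)^{2} = \left(-2 + 3 \cdot 24\right)^{2} = \left(-2 + 72\right)^{2} = 70^{2} = 4900$)
$h + \left(\left(53 - 41\right) + 37\right) l = 4900 + \left(\left(53 - 41\right) + 37\right) 35 = 4900 + \left(12 + 37\right) 35 = 4900 + 49 \cdot 35 = 4900 + 1715 = 6615$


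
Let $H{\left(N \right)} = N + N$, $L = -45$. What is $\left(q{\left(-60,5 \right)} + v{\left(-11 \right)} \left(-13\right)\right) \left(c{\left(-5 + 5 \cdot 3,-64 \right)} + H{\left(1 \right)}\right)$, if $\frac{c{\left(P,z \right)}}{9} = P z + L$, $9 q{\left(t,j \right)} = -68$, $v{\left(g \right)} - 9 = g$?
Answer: $- \frac{1023058}{9} \approx -1.1367 \cdot 10^{5}$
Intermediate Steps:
$v{\left(g \right)} = 9 + g$
$q{\left(t,j \right)} = - \frac{68}{9}$ ($q{\left(t,j \right)} = \frac{1}{9} \left(-68\right) = - \frac{68}{9}$)
$H{\left(N \right)} = 2 N$
$c{\left(P,z \right)} = -405 + 9 P z$ ($c{\left(P,z \right)} = 9 \left(P z - 45\right) = 9 \left(-45 + P z\right) = -405 + 9 P z$)
$\left(q{\left(-60,5 \right)} + v{\left(-11 \right)} \left(-13\right)\right) \left(c{\left(-5 + 5 \cdot 3,-64 \right)} + H{\left(1 \right)}\right) = \left(- \frac{68}{9} + \left(9 - 11\right) \left(-13\right)\right) \left(\left(-405 + 9 \left(-5 + 5 \cdot 3\right) \left(-64\right)\right) + 2 \cdot 1\right) = \left(- \frac{68}{9} - -26\right) \left(\left(-405 + 9 \left(-5 + 15\right) \left(-64\right)\right) + 2\right) = \left(- \frac{68}{9} + 26\right) \left(\left(-405 + 9 \cdot 10 \left(-64\right)\right) + 2\right) = \frac{166 \left(\left(-405 - 5760\right) + 2\right)}{9} = \frac{166 \left(-6165 + 2\right)}{9} = \frac{166}{9} \left(-6163\right) = - \frac{1023058}{9}$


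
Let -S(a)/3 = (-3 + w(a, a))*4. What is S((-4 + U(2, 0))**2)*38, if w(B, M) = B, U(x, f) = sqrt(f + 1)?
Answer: -2736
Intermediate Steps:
U(x, f) = sqrt(1 + f)
S(a) = 36 - 12*a (S(a) = -3*(-3 + a)*4 = -3*(-12 + 4*a) = 36 - 12*a)
S((-4 + U(2, 0))**2)*38 = (36 - 12*(-4 + sqrt(1 + 0))**2)*38 = (36 - 12*(-4 + sqrt(1))**2)*38 = (36 - 12*(-4 + 1)**2)*38 = (36 - 12*(-3)**2)*38 = (36 - 12*9)*38 = (36 - 108)*38 = -72*38 = -2736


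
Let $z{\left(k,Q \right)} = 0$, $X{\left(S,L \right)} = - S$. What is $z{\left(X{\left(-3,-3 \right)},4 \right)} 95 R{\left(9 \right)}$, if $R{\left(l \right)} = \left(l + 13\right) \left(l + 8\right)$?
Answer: $0$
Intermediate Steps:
$R{\left(l \right)} = \left(8 + l\right) \left(13 + l\right)$ ($R{\left(l \right)} = \left(13 + l\right) \left(8 + l\right) = \left(8 + l\right) \left(13 + l\right)$)
$z{\left(X{\left(-3,-3 \right)},4 \right)} 95 R{\left(9 \right)} = 0 \cdot 95 \left(104 + 9^{2} + 21 \cdot 9\right) = 0 \left(104 + 81 + 189\right) = 0 \cdot 374 = 0$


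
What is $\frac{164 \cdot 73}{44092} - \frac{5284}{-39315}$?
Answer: $\frac{2409799}{5936565} \approx 0.40592$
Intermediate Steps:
$\frac{164 \cdot 73}{44092} - \frac{5284}{-39315} = 11972 \cdot \frac{1}{44092} - - \frac{5284}{39315} = \frac{41}{151} + \frac{5284}{39315} = \frac{2409799}{5936565}$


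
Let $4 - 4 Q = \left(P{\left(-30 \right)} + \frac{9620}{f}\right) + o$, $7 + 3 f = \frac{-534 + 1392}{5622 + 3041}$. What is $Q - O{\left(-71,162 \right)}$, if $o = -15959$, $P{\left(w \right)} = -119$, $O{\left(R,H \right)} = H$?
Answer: $\frac{586352501}{119566} \approx 4904.0$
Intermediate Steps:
$f = - \frac{59783}{25989}$ ($f = - \frac{7}{3} + \frac{\left(-534 + 1392\right) \frac{1}{5622 + 3041}}{3} = - \frac{7}{3} + \frac{858 \cdot \frac{1}{8663}}{3} = - \frac{7}{3} + \frac{1}{3} \cdot \frac{858}{8663} = - \frac{7}{3} + \frac{286}{8663} = - \frac{59783}{25989} \approx -2.3003$)
$Q = \frac{605722193}{119566}$ ($Q = 1 - \frac{\left(-119 + \frac{9620}{- \frac{59783}{25989}}\right) - 15959}{4} = 1 - \frac{\left(-119 + 9620 \left(- \frac{25989}{59783}\right)\right) - 15959}{4} = 1 - \frac{\left(-119 - \frac{250014180}{59783}\right) - 15959}{4} = 1 - \frac{- \frac{257128357}{59783} - 15959}{4} = 1 - - \frac{605602627}{119566} = 1 + \frac{605602627}{119566} = \frac{605722193}{119566} \approx 5066.0$)
$Q - O{\left(-71,162 \right)} = \frac{605722193}{119566} - 162 = \frac{586352501}{119566}$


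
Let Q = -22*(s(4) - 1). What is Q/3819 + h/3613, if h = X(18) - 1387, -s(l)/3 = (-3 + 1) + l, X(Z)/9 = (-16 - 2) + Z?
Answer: -4740551/13798047 ≈ -0.34357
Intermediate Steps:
X(Z) = -162 + 9*Z (X(Z) = 9*((-16 - 2) + Z) = 9*(-18 + Z) = -162 + 9*Z)
s(l) = 6 - 3*l (s(l) = -3*((-3 + 1) + l) = -3*(-2 + l) = 6 - 3*l)
h = -1387 (h = (-162 + 9*18) - 1387 = (-162 + 162) - 1387 = 0 - 1387 = -1387)
Q = 154 (Q = -22*((6 - 3*4) - 1) = -22*((6 - 12) - 1) = -22*(-6 - 1) = -22*(-7) = 154)
Q/3819 + h/3613 = 154/3819 - 1387/3613 = -4740551/13798047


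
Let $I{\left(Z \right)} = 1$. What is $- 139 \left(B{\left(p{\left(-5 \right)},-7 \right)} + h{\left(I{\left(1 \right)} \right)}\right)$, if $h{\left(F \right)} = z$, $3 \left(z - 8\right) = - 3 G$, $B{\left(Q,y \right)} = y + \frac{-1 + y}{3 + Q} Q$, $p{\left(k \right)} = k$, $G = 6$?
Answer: $3475$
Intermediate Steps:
$B{\left(Q,y \right)} = y + \frac{Q \left(-1 + y\right)}{3 + Q}$ ($B{\left(Q,y \right)} = y + \frac{-1 + y}{3 + Q} Q = y + \frac{Q \left(-1 + y\right)}{3 + Q}$)
$z = 2$ ($z = 8 + \frac{\left(-3\right) 6}{3} = 8 + \frac{1}{3} \left(-18\right) = 8 - 6 = 2$)
$h{\left(F \right)} = 2$
$- 139 \left(B{\left(p{\left(-5 \right)},-7 \right)} + h{\left(I{\left(1 \right)} \right)}\right) = - 139 \left(\frac{\left(-1\right) \left(-5\right) + 3 \left(-7\right) + 2 \left(-5\right) \left(-7\right)}{3 - 5} + 2\right) = - 139 \left(\frac{5 - 21 + 70}{-2} + 2\right) = - 139 \left(\left(- \frac{1}{2}\right) 54 + 2\right) = - 139 \left(-27 + 2\right) = \left(-139\right) \left(-25\right) = 3475$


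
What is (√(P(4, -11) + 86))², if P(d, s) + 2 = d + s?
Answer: 77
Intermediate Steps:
P(d, s) = -2 + d + s (P(d, s) = -2 + (d + s) = -2 + d + s)
(√(P(4, -11) + 86))² = (√((-2 + 4 - 11) + 86))² = (√(-9 + 86))² = (√77)² = 77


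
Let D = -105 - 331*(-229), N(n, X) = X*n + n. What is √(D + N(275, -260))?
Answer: √4469 ≈ 66.851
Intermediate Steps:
N(n, X) = n + X*n
D = 75694 (D = -105 + 75799 = 75694)
√(D + N(275, -260)) = √(75694 + 275*(1 - 260)) = √(75694 + 275*(-259)) = √(75694 - 71225) = √4469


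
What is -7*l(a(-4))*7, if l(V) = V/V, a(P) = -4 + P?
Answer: -49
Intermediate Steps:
l(V) = 1
-7*l(a(-4))*7 = -7*1*7 = -7*7 = -49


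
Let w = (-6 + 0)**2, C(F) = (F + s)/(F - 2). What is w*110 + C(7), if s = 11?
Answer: 19818/5 ≈ 3963.6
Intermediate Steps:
C(F) = (11 + F)/(-2 + F) (C(F) = (F + 11)/(F - 2) = (11 + F)/(-2 + F))
w = 36 (w = (-6)**2 = 36)
w*110 + C(7) = 36*110 + (11 + 7)/(-2 + 7) = 3960 + 18/5 = 19818/5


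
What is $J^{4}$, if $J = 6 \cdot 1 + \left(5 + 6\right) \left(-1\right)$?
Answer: $625$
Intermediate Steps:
$J = -5$ ($J = 6 + 11 \left(-1\right) = 6 - 11 = -5$)
$J^{4} = \left(-5\right)^{4} = 625$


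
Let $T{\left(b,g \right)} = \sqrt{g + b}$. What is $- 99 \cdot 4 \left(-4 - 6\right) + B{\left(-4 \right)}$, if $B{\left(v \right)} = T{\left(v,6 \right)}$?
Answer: $3960 + \sqrt{2} \approx 3961.4$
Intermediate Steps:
$T{\left(b,g \right)} = \sqrt{b + g}$
$B{\left(v \right)} = \sqrt{6 + v}$ ($B{\left(v \right)} = \sqrt{v + 6} = \sqrt{6 + v}$)
$- 99 \cdot 4 \left(-4 - 6\right) + B{\left(-4 \right)} = - 99 \cdot 4 \left(-4 - 6\right) + \sqrt{6 - 4} = - 99 \cdot 4 \left(-10\right) + \sqrt{2} = \left(-99\right) \left(-40\right) + \sqrt{2} = 3960 + \sqrt{2}$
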